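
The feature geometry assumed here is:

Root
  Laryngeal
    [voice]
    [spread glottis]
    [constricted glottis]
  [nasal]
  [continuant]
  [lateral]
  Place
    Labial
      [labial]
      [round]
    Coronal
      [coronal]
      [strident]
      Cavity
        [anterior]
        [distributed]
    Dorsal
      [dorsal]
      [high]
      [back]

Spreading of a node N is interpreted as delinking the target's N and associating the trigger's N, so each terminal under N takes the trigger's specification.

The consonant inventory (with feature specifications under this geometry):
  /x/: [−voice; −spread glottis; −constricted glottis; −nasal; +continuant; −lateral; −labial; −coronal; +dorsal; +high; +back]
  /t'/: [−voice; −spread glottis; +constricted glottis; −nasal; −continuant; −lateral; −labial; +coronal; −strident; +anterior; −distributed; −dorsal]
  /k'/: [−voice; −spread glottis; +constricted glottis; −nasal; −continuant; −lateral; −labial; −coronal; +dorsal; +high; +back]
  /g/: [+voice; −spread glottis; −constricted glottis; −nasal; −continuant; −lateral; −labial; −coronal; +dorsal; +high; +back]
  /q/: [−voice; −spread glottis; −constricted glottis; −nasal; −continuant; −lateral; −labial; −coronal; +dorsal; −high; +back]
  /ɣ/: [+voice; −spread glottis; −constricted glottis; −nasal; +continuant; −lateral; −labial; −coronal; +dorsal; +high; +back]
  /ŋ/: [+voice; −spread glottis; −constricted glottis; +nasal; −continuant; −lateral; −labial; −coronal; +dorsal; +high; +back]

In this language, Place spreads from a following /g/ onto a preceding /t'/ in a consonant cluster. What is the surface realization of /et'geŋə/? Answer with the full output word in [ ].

Terminals under Place in this geometry: [labial], [round], [coronal], [strident], [anterior], [distributed], [dorsal], [high], [back].
After delinking /t'/'s Place and linking /g/'s, the affected terminals become [−labial], [−coronal], [+dorsal], [+high], [+back]; [voice], [spread glottis], [constricted glottis], … (outside Place) are retained from /t'/.
Among the inventory, only /k'/ has exactly this specification, giving the surface form [ek'geŋə].

[ek'geŋə]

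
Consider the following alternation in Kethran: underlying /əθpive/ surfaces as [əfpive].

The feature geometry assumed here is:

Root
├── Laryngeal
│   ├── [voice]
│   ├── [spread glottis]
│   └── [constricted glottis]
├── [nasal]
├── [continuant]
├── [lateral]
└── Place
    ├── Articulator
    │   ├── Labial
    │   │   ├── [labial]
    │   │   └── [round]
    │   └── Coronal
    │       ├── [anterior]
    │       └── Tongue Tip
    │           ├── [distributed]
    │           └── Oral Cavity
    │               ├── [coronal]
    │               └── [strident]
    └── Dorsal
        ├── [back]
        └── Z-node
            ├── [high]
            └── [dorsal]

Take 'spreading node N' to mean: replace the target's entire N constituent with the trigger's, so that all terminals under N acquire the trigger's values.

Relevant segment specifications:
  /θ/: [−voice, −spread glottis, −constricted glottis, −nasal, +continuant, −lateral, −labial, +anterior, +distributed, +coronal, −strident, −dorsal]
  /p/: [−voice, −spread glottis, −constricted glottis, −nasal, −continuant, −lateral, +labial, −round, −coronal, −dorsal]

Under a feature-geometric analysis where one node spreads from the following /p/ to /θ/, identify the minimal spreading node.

Feature comparison: [labial], [round], [coronal], [anterior], [distributed], [strident] differ between /θ/ and [f]; the remaining terminals match.
Tracing each changed feature up the tree, the paths first meet at Articulator; any lower node misses at least one of them.
Delinking /θ/'s Articulator and associating /p/'s Articulator gives precisely the feature bundle of [f].
[continuant] stays as in /θ/ although /p/ differs there, so no node dominating it spread; among the remaining candidates Articulator is the lowest that derives the output.

Articulator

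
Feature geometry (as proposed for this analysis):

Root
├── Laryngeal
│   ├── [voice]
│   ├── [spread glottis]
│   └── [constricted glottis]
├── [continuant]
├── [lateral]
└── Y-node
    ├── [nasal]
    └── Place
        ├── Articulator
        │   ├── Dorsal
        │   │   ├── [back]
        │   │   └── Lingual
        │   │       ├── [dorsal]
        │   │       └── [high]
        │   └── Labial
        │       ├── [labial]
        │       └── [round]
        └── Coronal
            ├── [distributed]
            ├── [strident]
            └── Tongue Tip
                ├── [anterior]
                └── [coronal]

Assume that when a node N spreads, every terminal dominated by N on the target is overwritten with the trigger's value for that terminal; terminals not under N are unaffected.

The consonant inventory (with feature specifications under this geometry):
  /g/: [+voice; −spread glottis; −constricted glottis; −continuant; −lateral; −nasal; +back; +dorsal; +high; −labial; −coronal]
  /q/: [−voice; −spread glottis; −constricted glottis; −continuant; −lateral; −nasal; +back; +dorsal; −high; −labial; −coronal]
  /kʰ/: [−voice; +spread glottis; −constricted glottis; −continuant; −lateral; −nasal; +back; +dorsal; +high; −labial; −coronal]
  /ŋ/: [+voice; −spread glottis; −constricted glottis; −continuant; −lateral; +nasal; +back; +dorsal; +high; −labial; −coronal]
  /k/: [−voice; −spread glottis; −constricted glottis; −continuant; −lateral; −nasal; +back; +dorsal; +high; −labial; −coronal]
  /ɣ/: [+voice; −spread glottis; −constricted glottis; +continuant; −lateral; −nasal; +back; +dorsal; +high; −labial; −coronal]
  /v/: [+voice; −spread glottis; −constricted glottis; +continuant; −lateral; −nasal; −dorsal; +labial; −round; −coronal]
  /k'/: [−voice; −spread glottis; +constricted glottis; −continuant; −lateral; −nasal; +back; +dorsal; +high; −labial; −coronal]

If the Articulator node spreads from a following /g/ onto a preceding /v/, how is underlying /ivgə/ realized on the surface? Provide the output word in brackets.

[iɣgə]

The Articulator node dominates the terminals [back], [dorsal], [high], [labial], [round].
The target acquires /g/'s values for everything under Articulator — [+back], [+dorsal], [+high], [−labial] — while keeping its own [voice], [spread glottis], [constricted glottis], ….
The resulting bundle matches /ɣ/ in the inventory; substituting it for /v/ gives [iɣgə].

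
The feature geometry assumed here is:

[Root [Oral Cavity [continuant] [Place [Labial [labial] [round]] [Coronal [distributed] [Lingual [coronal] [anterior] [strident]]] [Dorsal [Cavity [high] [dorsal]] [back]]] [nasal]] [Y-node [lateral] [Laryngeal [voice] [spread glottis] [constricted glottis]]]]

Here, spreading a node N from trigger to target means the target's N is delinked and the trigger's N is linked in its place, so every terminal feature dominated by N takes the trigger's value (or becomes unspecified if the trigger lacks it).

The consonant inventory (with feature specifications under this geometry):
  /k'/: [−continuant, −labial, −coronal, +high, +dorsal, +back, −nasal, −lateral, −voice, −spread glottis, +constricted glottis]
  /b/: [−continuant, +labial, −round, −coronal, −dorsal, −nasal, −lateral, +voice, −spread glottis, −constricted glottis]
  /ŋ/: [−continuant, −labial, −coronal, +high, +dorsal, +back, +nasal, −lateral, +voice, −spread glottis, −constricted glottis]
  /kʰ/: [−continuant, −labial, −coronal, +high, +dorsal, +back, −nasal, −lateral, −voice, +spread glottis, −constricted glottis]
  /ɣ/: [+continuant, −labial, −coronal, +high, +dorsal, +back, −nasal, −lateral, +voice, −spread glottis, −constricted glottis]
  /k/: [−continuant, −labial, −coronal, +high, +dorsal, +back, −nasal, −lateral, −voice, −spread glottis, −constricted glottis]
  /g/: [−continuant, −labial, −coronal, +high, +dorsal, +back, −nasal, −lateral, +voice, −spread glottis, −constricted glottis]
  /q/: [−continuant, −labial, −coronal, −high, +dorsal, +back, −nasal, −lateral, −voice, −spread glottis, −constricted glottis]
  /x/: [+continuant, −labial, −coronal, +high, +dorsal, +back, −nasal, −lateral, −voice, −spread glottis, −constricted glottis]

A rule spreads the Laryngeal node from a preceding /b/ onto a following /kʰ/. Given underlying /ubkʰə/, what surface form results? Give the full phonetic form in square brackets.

[ubgə]

Laryngeal immediately or transitively dominates [voice], [spread glottis], [constricted glottis].
After delinking /kʰ/'s Laryngeal and linking /b/'s, the affected terminals become [+voice], [−spread glottis], [−constricted glottis]; [continuant], [labial], [coronal], … (outside Laryngeal) are retained from /kʰ/.
Among the inventory, only /g/ has exactly this specification, giving the surface form [ubgə].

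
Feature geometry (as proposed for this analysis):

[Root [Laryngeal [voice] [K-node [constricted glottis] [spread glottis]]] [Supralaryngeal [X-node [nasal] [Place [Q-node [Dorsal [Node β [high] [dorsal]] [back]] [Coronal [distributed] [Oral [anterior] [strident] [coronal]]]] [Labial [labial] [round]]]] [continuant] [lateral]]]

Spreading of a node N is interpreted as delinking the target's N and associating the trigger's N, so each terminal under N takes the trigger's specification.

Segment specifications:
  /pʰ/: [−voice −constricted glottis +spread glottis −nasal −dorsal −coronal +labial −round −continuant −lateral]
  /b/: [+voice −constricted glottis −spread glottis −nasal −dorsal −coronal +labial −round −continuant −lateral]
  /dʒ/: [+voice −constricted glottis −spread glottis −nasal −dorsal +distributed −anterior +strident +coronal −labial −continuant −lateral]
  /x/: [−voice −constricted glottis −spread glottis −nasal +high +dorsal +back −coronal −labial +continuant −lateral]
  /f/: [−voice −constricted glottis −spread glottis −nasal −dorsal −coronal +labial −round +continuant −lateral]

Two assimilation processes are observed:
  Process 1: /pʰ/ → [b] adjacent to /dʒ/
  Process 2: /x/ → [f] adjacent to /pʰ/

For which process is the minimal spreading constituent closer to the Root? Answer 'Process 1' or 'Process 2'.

Process 1

In Process 1, [voice], [spread glottis] change, so the minimal spreading node is Laryngeal at depth 1.
Process 2: the features that change are [labial], [round], [dorsal], [high], [back]; the minimal node is Place (depth 3).
Depth 1 < depth 3; Process 1 involves the structurally higher constituent Laryngeal.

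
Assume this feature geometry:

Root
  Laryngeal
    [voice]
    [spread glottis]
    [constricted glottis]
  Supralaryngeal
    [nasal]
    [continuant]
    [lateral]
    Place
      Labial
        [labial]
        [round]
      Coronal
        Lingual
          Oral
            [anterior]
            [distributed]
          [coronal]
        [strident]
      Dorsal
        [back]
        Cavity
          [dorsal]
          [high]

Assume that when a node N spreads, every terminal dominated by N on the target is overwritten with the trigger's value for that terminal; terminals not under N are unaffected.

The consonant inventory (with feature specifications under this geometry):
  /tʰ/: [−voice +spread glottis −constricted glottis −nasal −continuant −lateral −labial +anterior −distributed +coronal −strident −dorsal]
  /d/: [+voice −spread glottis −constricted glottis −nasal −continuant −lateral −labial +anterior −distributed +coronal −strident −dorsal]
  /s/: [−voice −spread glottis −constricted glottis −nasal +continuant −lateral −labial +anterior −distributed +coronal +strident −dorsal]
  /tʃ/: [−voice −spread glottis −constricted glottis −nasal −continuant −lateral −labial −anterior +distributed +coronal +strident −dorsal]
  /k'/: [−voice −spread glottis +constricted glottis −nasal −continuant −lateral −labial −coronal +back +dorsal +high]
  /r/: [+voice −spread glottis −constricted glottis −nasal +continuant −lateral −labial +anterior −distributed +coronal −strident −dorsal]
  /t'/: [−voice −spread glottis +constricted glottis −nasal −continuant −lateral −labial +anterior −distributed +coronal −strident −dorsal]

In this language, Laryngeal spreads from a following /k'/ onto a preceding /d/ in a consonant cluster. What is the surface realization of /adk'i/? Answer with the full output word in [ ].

[at'k'i]

The Laryngeal node dominates the terminals [voice], [spread glottis], [constricted glottis].
Spreading Laryngeal from /k'/ onto /d/ replaces those values with /k'/'s: [−voice], [−spread glottis], [+constricted glottis]. Features outside Laryngeal ([nasal], [continuant], [lateral], …) stay as in /d/.
The resulting bundle matches /t'/ in the inventory; substituting it for /d/ gives [at'k'i].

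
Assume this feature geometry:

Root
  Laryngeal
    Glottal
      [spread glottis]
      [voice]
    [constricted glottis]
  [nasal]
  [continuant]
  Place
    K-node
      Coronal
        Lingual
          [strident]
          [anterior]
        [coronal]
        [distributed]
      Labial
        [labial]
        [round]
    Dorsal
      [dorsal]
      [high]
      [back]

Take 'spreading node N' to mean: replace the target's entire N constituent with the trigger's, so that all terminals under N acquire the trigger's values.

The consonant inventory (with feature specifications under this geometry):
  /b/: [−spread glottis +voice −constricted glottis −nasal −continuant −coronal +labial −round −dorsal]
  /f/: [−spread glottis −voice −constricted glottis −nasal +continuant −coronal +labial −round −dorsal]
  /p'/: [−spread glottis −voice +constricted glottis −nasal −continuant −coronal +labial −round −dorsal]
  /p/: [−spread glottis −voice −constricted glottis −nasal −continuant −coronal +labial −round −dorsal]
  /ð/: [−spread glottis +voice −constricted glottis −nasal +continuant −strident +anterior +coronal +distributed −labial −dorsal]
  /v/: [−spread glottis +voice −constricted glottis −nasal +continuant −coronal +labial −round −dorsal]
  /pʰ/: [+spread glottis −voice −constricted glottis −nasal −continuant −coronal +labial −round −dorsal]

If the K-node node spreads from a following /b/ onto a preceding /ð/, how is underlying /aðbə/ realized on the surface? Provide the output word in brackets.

[avbə]

Terminals under K-node in this geometry: [strident], [anterior], [coronal], [distributed], [labial], [round].
After delinking /ð/'s K-node and linking /b/'s, the affected terminals become [−coronal], [+labial], [−round]; [spread glottis], [voice], [constricted glottis], … (outside K-node) are retained from /ð/.
This feature bundle is that of [v], so /aðbə/ surfaces as [avbə].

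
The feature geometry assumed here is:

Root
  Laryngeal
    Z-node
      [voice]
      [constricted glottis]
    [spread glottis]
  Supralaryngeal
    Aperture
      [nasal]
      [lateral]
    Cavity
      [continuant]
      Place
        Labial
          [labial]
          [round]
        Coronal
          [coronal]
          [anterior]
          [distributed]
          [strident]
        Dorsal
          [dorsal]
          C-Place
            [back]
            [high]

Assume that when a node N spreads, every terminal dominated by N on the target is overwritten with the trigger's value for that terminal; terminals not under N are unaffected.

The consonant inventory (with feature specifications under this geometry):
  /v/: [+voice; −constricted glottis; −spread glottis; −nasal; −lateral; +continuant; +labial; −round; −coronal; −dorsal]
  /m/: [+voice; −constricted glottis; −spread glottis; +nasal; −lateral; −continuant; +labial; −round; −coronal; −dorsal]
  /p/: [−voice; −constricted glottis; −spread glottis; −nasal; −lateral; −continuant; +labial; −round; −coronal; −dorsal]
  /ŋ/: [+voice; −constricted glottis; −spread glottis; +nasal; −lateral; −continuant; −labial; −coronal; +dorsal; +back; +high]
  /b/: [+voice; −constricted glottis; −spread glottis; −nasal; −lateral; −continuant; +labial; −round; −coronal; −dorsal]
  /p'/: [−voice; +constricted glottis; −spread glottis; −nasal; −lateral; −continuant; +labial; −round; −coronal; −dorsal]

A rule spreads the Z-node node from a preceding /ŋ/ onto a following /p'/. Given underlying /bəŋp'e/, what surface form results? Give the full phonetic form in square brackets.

[bəŋbe]

The Z-node node dominates the terminals [voice], [constricted glottis].
After delinking /p'/'s Z-node and linking /ŋ/'s, the affected terminals become [+voice], [−constricted glottis]; [spread glottis], [nasal], [lateral], … (outside Z-node) are retained from /p'/.
The resulting bundle matches /b/ in the inventory; substituting it for /p'/ gives [bəŋbe].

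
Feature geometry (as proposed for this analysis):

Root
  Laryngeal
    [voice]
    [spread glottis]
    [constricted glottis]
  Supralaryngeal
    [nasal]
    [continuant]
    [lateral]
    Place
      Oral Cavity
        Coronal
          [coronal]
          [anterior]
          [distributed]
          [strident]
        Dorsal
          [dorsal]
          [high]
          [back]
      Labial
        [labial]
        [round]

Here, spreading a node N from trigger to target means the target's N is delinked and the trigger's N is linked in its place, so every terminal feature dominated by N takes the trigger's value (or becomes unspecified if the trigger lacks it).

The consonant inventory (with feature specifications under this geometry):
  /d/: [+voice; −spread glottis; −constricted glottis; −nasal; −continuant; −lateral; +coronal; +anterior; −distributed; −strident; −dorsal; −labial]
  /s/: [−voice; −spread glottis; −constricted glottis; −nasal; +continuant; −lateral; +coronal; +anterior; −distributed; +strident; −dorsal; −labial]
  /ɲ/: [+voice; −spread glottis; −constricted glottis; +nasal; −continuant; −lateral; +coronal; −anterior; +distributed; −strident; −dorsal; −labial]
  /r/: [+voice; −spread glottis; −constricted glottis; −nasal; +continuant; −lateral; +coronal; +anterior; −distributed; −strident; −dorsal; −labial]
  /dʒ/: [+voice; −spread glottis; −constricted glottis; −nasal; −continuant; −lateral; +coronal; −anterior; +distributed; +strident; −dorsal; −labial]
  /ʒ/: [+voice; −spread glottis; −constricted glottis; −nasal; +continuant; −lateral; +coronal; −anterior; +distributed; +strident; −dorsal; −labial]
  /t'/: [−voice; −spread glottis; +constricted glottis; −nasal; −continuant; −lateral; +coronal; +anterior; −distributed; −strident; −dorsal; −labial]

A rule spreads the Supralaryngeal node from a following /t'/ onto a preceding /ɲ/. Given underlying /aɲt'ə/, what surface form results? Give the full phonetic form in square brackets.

[adt'ə]

Terminals under Supralaryngeal in this geometry: [nasal], [continuant], [lateral], [coronal], [anterior], [distributed], [strident], [dorsal], [high], [back], [labial], [round].
The target acquires /t'/'s values for everything under Supralaryngeal — [−nasal], [−continuant], [−lateral], [+coronal], [+anterior], [−distributed], [−strident], [−dorsal], [−labial] — while keeping its own [voice], [spread glottis], [constricted glottis].
Among the inventory, only /d/ has exactly this specification, giving the surface form [adt'ə].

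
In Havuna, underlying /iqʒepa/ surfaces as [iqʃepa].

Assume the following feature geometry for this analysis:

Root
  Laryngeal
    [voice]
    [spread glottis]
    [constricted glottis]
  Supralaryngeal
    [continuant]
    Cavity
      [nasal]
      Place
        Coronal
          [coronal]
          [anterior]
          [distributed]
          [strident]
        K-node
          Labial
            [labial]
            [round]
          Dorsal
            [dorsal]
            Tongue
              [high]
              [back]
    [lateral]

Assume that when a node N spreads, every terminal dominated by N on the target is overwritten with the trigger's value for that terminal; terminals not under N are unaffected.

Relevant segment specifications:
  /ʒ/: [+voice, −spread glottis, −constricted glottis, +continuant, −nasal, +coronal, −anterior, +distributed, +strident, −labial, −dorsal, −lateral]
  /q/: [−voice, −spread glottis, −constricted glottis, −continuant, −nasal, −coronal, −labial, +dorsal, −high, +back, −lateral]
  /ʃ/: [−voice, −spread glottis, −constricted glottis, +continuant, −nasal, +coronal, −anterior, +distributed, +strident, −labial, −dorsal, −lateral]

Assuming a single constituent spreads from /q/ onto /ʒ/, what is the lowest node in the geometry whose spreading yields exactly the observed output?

Feature comparison: [voice] differs between /ʒ/ and [ʃ]; the remaining terminals match.
With a single altered terminal, the smallest constituent that could spread is that terminal — [voice].
[coronal], [dorsal] stay as in /ʒ/ although /q/ differs there, so no node dominating them spread; among the remaining candidates [voice] is the lowest that derives the output.

[voice]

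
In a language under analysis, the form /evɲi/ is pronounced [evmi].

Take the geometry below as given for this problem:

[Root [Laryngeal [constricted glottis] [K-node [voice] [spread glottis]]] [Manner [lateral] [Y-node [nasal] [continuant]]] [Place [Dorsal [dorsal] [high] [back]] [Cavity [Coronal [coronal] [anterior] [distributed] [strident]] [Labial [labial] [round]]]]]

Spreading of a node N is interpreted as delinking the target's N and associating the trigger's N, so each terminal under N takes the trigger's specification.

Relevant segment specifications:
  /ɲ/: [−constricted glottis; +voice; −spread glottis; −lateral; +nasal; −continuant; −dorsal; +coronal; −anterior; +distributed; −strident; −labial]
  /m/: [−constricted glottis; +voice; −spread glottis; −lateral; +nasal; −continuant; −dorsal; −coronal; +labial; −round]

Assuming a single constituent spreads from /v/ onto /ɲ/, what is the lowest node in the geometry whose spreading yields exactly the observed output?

Cavity

Feature comparison: [labial], [round], [coronal], [anterior], [distributed], [strident] differ between /ɲ/ and [m]; the remaining terminals match.
Tracing each changed feature up the tree, the paths first meet at Cavity; any lower node misses at least one of them.
Delinking /ɲ/'s Cavity and associating /v/'s Cavity gives precisely the feature bundle of [m].
Features on which the two segments disagree outside Cavity, such as [continuant], [nasal], are unchanged — nothing dominating them spread, and Cavity is the minimal sufficient constituent.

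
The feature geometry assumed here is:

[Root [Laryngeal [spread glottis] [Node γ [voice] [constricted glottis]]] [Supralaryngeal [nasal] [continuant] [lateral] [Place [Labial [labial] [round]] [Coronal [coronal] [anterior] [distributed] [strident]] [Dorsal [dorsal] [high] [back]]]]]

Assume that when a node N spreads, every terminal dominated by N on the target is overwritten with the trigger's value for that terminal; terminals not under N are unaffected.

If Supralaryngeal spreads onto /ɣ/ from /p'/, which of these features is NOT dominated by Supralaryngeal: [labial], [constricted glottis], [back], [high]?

[constricted glottis]

Supralaryngeal dominates exactly [nasal], [continuant], [lateral], [labial], [round], [coronal], [anterior], [distributed], [strident], [dorsal], [high], [back].
Of the listed options, [back], [labial], [high] are among these and would be overwritten by spreading Supralaryngeal.
[constricted glottis] attaches under Node γ, not under Supralaryngeal, so /ɣ/ retains its own value for [constricted glottis].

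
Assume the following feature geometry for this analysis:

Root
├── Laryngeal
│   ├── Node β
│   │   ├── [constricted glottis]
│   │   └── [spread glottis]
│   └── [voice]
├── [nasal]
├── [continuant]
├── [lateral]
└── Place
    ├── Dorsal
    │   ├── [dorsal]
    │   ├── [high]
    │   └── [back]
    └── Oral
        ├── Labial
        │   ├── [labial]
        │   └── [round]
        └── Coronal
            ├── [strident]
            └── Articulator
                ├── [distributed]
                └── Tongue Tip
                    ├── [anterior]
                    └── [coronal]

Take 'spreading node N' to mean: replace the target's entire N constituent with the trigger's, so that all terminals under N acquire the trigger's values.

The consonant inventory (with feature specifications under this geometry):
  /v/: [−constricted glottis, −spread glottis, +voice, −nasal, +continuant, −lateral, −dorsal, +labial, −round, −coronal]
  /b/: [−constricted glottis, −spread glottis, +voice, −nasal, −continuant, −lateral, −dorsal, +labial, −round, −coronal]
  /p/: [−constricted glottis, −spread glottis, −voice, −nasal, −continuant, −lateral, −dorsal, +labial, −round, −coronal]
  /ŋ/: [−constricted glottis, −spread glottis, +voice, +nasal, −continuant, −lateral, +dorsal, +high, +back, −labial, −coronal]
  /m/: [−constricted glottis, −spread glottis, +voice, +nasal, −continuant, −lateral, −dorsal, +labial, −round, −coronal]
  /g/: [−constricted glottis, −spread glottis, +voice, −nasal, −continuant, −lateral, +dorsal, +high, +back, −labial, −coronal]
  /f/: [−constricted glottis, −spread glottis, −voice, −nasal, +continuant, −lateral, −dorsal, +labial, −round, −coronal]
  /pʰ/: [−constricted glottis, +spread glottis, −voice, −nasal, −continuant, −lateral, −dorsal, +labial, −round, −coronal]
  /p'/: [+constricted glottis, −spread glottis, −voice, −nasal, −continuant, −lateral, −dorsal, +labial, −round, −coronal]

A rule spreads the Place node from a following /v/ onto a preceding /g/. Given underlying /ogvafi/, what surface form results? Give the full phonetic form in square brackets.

[obvafi]

The Place node dominates the terminals [dorsal], [high], [back], [labial], [round], [strident], [distributed], [anterior], [coronal].
Spreading Place from /v/ onto /g/ replaces those values with /v/'s: [−dorsal], [+labial], [−round], [−coronal]. Features outside Place ([constricted glottis], [spread glottis], [voice], …) stay as in /g/.
Among the inventory, only /b/ has exactly this specification, giving the surface form [obvafi].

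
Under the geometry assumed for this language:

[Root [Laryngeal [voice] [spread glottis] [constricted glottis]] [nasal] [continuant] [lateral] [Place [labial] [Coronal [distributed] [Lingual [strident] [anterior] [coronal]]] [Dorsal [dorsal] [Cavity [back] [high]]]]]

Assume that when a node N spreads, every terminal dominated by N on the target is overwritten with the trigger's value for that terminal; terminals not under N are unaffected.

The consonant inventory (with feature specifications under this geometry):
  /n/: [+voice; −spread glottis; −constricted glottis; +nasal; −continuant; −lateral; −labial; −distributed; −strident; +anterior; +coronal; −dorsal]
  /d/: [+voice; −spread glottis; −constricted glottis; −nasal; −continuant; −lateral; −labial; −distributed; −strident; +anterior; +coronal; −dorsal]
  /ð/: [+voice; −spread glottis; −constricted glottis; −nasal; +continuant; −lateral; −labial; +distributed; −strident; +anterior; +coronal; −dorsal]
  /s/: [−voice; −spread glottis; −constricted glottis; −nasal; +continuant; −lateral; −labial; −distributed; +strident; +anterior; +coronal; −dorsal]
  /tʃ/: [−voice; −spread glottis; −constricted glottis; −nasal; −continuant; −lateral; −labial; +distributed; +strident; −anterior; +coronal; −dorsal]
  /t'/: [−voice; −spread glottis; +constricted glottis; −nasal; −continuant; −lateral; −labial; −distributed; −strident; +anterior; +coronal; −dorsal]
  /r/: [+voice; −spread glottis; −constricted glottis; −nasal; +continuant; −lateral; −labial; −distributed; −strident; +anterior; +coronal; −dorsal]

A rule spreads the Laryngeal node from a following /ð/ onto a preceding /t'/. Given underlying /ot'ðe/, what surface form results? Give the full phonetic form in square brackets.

The Laryngeal node dominates the terminals [voice], [spread glottis], [constricted glottis].
After delinking /t'/'s Laryngeal and linking /ð/'s, the affected terminals become [+voice], [−spread glottis], [−constricted glottis]; [nasal], [continuant], [lateral], … (outside Laryngeal) are retained from /t'/.
Among the inventory, only /d/ has exactly this specification, giving the surface form [odðe].

[odðe]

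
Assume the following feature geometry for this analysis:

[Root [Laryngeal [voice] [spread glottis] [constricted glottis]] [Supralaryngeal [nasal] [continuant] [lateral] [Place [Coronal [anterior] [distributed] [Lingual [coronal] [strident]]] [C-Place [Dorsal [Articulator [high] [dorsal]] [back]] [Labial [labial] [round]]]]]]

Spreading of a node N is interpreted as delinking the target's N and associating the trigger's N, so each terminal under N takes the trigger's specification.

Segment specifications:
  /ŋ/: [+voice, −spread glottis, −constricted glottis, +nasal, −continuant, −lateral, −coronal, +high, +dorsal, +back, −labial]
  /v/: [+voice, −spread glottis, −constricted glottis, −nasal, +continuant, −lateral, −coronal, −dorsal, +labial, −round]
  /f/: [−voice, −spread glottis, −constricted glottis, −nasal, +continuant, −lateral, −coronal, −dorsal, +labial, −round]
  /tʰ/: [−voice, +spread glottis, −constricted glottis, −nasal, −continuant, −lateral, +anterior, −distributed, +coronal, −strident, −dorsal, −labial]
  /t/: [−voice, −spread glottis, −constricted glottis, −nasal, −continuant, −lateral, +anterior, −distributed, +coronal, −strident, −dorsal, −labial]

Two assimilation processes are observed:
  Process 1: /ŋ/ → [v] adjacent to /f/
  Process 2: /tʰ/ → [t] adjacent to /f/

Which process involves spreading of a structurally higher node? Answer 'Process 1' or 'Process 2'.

Process 1 alters [nasal], [continuant], [labial], [round], [dorsal], [high], [back]; the lowest common ancestor is Supralaryngeal (depth 1 from Root).
Process 2 alters [spread glottis]; the lowest dominating node is [spread glottis] (depth 2 from Root).
Depth 1 < depth 2; Process 1 involves the structurally higher constituent Supralaryngeal.

Process 1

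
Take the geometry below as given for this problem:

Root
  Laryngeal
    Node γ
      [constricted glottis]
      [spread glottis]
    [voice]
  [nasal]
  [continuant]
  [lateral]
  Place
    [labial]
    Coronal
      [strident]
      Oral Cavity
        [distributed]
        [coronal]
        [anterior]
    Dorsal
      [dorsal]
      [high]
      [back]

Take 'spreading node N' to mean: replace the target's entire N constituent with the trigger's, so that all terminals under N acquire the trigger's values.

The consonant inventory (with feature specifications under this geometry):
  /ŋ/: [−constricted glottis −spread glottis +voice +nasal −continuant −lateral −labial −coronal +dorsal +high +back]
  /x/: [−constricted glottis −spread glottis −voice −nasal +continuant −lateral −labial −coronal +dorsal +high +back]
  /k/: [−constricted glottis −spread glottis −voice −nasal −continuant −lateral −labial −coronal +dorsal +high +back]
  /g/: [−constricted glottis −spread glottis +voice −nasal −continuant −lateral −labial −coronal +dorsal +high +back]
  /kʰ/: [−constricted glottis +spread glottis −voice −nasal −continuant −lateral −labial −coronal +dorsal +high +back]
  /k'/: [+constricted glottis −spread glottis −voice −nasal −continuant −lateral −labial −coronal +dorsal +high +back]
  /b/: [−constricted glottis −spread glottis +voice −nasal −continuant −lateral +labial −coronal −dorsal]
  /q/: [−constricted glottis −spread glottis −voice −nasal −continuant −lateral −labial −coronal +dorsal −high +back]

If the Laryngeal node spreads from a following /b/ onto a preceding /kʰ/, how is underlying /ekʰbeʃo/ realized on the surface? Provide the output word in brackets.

[egbeʃo]

Terminals under Laryngeal in this geometry: [constricted glottis], [spread glottis], [voice].
After delinking /kʰ/'s Laryngeal and linking /b/'s, the affected terminals become [−constricted glottis], [−spread glottis], [+voice]; [nasal], [continuant], [lateral], … (outside Laryngeal) are retained from /kʰ/.
This feature bundle is that of [g], so /ekʰbeʃo/ surfaces as [egbeʃo].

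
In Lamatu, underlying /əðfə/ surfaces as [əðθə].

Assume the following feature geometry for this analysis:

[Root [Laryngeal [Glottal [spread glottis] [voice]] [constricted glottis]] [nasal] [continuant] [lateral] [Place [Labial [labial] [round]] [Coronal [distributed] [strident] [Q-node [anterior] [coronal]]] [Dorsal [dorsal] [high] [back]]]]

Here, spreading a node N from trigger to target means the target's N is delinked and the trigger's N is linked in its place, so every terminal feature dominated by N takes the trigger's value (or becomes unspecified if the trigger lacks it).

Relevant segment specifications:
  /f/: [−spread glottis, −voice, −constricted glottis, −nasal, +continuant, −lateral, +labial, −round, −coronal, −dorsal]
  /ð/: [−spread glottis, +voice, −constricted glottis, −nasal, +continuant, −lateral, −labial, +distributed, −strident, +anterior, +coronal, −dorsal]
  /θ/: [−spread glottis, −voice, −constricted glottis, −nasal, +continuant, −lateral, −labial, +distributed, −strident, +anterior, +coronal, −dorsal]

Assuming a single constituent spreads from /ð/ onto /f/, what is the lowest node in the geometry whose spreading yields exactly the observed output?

The alternation /f/ → [θ] changes [labial], [round], [coronal], [anterior], [distributed], [strident] and nothing else.
These terminals are all dominated by Place, and no proper subconstituent of Place covers them all; Place is their lowest common ancestor.
Delinking /f/'s Place and associating /ð/'s Place gives precisely the feature bundle of [θ].
Had Root spread, [voice] would have taken /ð/'s value; it stays as in /f/, confirming the spreading constituent is exactly Place.

Place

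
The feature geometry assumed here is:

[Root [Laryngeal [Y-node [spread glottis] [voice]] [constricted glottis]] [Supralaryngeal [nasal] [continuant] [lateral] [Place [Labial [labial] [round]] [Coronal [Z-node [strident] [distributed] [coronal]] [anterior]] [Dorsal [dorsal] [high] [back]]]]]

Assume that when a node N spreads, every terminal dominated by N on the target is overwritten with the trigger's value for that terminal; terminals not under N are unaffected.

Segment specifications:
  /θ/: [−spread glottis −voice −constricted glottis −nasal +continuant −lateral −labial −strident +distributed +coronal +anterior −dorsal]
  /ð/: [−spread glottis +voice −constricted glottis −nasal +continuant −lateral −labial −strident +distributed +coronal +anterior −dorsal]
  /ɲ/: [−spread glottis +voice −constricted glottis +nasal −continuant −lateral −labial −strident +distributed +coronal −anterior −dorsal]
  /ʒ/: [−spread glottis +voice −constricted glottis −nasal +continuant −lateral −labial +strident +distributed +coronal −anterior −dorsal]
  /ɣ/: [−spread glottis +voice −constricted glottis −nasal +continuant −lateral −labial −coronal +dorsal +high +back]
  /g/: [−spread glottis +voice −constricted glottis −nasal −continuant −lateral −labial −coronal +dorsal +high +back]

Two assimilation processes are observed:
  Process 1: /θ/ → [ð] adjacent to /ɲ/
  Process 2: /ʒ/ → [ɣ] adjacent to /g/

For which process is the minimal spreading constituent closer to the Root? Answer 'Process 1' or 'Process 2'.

Process 2

Process 1 alters [voice]; the lowest dominating node is [voice] (depth 3 from Root).
Process 2 alters [coronal], [anterior], [distributed], [strident], [dorsal], [high], [back]; the lowest common ancestor is Place (depth 2 from Root).
Depth 2 < depth 3; Process 2 involves the structurally higher constituent Place.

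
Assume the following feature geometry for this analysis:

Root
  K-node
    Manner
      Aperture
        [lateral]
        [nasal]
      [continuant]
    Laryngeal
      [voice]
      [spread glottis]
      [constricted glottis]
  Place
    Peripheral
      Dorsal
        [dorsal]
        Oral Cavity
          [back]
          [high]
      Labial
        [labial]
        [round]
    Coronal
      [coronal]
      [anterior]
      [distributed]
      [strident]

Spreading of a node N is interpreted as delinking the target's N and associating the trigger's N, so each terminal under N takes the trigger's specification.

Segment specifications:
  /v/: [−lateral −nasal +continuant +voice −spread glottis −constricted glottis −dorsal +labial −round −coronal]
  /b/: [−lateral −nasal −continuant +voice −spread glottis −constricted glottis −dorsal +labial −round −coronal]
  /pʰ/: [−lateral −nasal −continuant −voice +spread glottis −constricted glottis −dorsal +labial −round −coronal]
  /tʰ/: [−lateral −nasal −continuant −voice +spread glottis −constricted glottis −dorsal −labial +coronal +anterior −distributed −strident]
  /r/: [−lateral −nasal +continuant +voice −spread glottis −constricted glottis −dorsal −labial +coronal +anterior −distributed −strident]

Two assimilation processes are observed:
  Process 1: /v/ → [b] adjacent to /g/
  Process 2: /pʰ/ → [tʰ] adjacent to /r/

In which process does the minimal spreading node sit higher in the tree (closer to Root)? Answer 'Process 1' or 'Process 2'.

Process 1: the feature that changes is [continuant]; the minimal node is [continuant] (depth 3).
In Process 2, [labial], [round], [coronal], [anterior], [distributed], [strident] change, so the minimal spreading node is Place at depth 1.
Place is closer to Root than [continuant], so Process 2 spreads the higher node.

Process 2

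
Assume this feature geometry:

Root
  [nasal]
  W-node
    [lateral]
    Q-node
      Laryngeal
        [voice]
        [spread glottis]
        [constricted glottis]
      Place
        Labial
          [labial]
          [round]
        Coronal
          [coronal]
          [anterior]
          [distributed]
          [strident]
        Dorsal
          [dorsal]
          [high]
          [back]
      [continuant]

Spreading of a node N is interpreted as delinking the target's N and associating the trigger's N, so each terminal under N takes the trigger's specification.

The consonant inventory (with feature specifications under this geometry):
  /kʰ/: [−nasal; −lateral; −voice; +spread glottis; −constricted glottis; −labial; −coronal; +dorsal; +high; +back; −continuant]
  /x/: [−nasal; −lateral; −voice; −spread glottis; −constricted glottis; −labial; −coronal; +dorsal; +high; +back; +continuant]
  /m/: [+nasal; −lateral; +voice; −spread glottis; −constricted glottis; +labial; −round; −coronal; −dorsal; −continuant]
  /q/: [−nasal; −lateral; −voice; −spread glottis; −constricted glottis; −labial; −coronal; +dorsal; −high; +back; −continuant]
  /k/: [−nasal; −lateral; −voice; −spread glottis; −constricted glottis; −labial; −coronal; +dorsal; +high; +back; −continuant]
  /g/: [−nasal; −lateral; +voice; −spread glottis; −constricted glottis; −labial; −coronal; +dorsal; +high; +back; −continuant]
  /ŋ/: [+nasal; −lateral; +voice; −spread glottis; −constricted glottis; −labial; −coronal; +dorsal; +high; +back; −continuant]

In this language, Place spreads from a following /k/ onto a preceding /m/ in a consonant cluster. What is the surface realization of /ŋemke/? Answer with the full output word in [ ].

The Place node dominates the terminals [labial], [round], [coronal], [anterior], [distributed], [strident], [dorsal], [high], [back].
Spreading Place from /k/ onto /m/ replaces those values with /k/'s: [−labial], [−coronal], [+dorsal], [+high], [+back]. Features outside Place ([nasal], [lateral], [voice], …) stay as in /m/.
This feature bundle is that of [ŋ], so /ŋemke/ surfaces as [ŋeŋke].

[ŋeŋke]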